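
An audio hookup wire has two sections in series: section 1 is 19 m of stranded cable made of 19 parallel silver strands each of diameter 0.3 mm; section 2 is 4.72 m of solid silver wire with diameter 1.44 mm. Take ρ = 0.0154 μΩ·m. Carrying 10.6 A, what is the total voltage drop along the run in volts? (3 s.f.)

2.78 V

ρ = 0.0154 μΩ·m = 1.54×10^-8 Ω·m
Section 1: A_strand = π(1.5000e-04)² = 7.069e-08 m²; R₁ = ρL/(N·A_s) = (1.54×10^-8)(19)/(19×7.069e-08) = 0.2179 Ω
Section 2: A = π(d/2)² = π(7.2000e-04 m)² = 1.629e-06 m²
R₂ = (1.54×10^-8)(4.72)/(1.629e-06) = 0.04463 Ω
R = R₁ + R₂ = 0.2625 Ω
V = IR = 10.6 × 0.2625 = 2.78 V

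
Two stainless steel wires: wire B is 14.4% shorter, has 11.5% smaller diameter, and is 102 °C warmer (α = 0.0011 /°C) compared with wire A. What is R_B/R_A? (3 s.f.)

1.22

R ∝ ρL/d² with ρ ∝ (1+αΔT), so R_B/R_A = (1 − 14.4/100) × (1 − 11.5/100)⁻² × (1 + 0.0011×102)
= 0.856 × 1.277 × 1.112 = 1.22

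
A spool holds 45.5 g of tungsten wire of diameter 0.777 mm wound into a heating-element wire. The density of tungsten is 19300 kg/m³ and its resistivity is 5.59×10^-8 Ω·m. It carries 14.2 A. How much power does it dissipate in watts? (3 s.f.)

118 W

A = π(d/2)² = π(3.8850e-04 m)² = 4.7417e-07 m²
L = m/(density·A) = 0.0455/(19300×4.7417e-07) = 4.972 m
R = ρL/A = (5.59×10^-8)(4.972)/(4.7417e-07) = 0.5861 Ω
P = I²R = (14.2)² × 0.5861 = 118 W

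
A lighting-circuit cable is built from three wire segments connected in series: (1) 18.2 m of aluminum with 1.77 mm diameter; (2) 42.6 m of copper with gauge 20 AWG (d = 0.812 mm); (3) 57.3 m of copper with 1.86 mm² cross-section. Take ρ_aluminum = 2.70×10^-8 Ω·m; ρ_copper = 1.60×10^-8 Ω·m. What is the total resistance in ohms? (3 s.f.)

Seg 1: A = π(d/2)² = π(8.8500e-04 m)² = 2.461e-06 m²
R_1 = (2.70×10^-8)(18.2)/(2.461e-06) = 0.1997 Ω
Seg 2: A = π(0.812/2 mm)² = π(4.0600e-04 m)² = 5.178e-07 m²
R_2 = (1.60×10^-8)(42.6)/(5.178e-07) = 1.316 Ω
Seg 3: A = 1.86 mm² = 1.860e-06 m²
R_3 = (1.60×10^-8)(57.3)/(1.860e-06) = 0.4929 Ω
R_total = R_1 + R_2 + R_3 = 2.01 Ω

2.01 Ω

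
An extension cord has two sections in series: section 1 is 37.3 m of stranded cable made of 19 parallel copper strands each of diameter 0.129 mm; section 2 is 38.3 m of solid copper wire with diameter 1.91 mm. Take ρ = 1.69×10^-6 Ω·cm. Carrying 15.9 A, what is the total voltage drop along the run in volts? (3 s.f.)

ρ = 1.69×10^-6 Ω·cm = 1.69×10^-8 Ω·m
Section 1: A_strand = π(6.4500e-05)² = 1.307e-08 m²; R₁ = ρL/(N·A_s) = (1.69×10^-8)(37.3)/(19×1.307e-08) = 2.538 Ω
Section 2: A = π(d/2)² = π(9.5500e-04 m)² = 2.865e-06 m²
R₂ = (1.69×10^-8)(38.3)/(2.865e-06) = 0.2259 Ω
R = R₁ + R₂ = 2.764 Ω
V = IR = 15.9 × 2.764 = 44.0 V

44.0 V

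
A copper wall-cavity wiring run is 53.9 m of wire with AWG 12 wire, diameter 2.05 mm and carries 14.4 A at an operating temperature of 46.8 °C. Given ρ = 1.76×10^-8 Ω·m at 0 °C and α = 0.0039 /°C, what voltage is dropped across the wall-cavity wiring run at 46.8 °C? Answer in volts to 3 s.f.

A = π(2.05/2 mm)² = π(1.0250e-03 m)² = 3.301e-06 m²
R₍0₎ = ρL/A = (1.76×10^-8)(53.9)/(3.301e-06) = 0.2874 Ω
R₍46.8₎ = R₍0₎(1 + αΔT) = 0.2874 × (1 + 0.0039×46.8) = 0.3399 Ω
V = IR = 14.4 × 0.3399 = 4.89 V

4.89 V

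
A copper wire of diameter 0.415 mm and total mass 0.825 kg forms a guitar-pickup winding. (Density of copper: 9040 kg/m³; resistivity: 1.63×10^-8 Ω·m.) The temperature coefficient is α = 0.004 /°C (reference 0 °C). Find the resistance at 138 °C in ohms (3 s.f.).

A = π(d/2)² = π(2.0750e-04 m)² = 1.3527e-07 m²
L = m/(density·A) = 0.825/(9040×1.3527e-07) = 674.7 m
R = ρL/A = (1.63×10^-8)(674.7)/(1.3527e-07) = 81.3 Ω
R(138 °C) = 81.3 × (1 + 0.004×138) = 126 Ω

126 Ω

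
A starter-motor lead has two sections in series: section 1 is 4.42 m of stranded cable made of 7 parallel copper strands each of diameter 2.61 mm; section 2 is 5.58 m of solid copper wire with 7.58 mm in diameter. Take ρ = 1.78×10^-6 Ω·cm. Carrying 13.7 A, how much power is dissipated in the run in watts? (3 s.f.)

ρ = 1.78×10^-6 Ω·cm = 1.78×10^-8 Ω·m
Section 1: A_strand = π(1.3050e-03)² = 5.350e-06 m²; R₁ = ρL/(N·A_s) = (1.78×10^-8)(4.42)/(7×5.350e-06) = 0.002101 Ω
Section 2: A = π(d/2)² = π(3.7900e-03 m)² = 4.513e-05 m²
R₂ = (1.78×10^-8)(5.58)/(4.513e-05) = 0.002201 Ω
R = R₁ + R₂ = 0.004302 Ω
P = I²R = (13.7)² × 0.004302 = 0.807 W

0.807 W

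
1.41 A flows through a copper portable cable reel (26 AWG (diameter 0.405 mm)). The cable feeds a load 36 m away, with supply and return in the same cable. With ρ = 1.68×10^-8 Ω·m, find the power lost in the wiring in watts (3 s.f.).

18.7 W

A = π(0.405/2 mm)² = π(2.0250e-04 m)² = 1.288e-07 m²
Total conductor length (both ways) L = 2 × 36 = 72 m
R = ρL/A = (1.68×10^-8)(72)/(1.288e-07) = 9.389 Ω
P = I²R = (1.41)² × 9.389 = 18.7 W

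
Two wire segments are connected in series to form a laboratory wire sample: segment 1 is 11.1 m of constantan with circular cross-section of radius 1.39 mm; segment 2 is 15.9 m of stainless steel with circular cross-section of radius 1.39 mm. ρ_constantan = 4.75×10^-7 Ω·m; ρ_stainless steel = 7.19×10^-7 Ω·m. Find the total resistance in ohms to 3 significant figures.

Segment 1: A = πr² = π(1.3900e-03 m)² = 6.070e-06 m²
R₁ = ρL/A = (4.75×10^-7)(11.1)/(6.070e-06) = 0.8686 Ω
R₂ = (7.19×10^-7)(15.9)/(6.070e-06) = 1.883 Ω
R = R₁ + R₂ = 2.75 Ω

2.75 Ω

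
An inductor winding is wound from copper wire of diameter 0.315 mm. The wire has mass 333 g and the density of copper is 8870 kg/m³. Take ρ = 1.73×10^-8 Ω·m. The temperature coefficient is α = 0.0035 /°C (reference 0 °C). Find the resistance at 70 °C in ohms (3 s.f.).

A = π(d/2)² = π(1.5750e-04 m)² = 7.7931e-08 m²
L = m/(density·A) = 0.333/(8870×7.7931e-08) = 481.7 m
R = ρL/A = (1.73×10^-8)(481.7)/(7.7931e-08) = 106.9 Ω
R(70 °C) = 106.9 × (1 + 0.0035×70) = 133 Ω

133 Ω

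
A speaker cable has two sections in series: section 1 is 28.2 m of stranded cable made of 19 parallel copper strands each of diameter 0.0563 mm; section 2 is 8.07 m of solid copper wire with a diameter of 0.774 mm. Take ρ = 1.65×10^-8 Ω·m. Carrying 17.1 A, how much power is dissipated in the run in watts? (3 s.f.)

2960 W

Section 1: A_strand = π(2.8150e-05)² = 2.489e-09 m²; R₁ = ρL/(N·A_s) = (1.65×10^-8)(28.2)/(19×2.489e-09) = 9.837 Ω
Section 2: A = π(d/2)² = π(3.8700e-04 m)² = 4.705e-07 m²
R₂ = (1.65×10^-8)(8.07)/(4.705e-07) = 0.283 Ω
R = R₁ + R₂ = 10.12 Ω
P = I²R = (17.1)² × 10.12 = 2960 W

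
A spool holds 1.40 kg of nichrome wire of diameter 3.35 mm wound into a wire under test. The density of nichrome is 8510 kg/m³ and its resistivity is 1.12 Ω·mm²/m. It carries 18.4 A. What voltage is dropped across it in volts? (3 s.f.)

ρ = 1.12 Ω·mm²/m = 1.12×10^-6 Ω·m
A = π(d/2)² = π(1.6750e-03 m)² = 8.8141e-06 m²
L = m/(density·A) = 1.4/(8510×8.8141e-06) = 18.66 m
R = ρL/A = (1.12×10^-6)(18.66)/(8.8141e-06) = 2.372 Ω
V = IR = 18.4 × 2.372 = 43.6 V

43.6 V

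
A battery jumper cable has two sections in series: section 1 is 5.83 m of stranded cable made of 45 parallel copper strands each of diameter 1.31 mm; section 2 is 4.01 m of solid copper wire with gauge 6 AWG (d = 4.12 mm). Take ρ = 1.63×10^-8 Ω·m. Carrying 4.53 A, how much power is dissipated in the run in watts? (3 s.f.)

Section 1: A_strand = π(6.5500e-04)² = 1.348e-06 m²; R₁ = ρL/(N·A_s) = (1.63×10^-8)(5.83)/(45×1.348e-06) = 0.001567 Ω
Section 2: A = π(4.12/2 mm)² = π(2.0600e-03 m)² = 1.333e-05 m²
R₂ = (1.63×10^-8)(4.01)/(1.333e-05) = 0.004903 Ω
R = R₁ + R₂ = 0.00647 Ω
P = I²R = (4.53)² × 0.00647 = 0.133 W

0.133 W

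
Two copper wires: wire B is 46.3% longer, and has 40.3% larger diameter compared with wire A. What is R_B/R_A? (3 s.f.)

R ∝ L/d², so R_B/R_A = (1 + 46.3/100) × (1 + 40.3/100)⁻²
= 1.463 × 0.508 = 0.743

0.743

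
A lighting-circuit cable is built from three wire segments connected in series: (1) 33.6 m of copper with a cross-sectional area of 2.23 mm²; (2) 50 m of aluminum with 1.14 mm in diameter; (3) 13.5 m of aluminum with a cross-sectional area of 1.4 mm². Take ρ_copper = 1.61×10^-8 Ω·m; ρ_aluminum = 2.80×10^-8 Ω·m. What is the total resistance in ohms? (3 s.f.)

1.88 Ω

Seg 1: A = 2.23 mm² = 2.230e-06 m²
R_1 = (1.61×10^-8)(33.6)/(2.230e-06) = 0.2426 Ω
Seg 2: A = π(d/2)² = π(5.7000e-04 m)² = 1.021e-06 m²
R_2 = (2.80×10^-8)(50)/(1.021e-06) = 1.372 Ω
Seg 3: A = 1.4 mm² = 1.400e-06 m²
R_3 = (2.80×10^-8)(13.5)/(1.400e-06) = 0.27 Ω
R_total = R_1 + R_2 + R_3 = 1.88 Ω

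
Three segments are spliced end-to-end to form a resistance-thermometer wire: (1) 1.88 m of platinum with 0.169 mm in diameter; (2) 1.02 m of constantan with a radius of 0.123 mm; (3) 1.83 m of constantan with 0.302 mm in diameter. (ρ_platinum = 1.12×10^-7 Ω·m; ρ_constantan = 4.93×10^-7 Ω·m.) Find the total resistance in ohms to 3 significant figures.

32.6 Ω

Seg 1: A = π(d/2)² = π(8.4500e-05 m)² = 2.243e-08 m²
R_1 = (1.12×10^-7)(1.88)/(2.243e-08) = 9.387 Ω
Seg 2: A = πr² = π(1.2300e-04 m)² = 4.753e-08 m²
R_2 = (4.93×10^-7)(1.02)/(4.753e-08) = 10.58 Ω
Seg 3: A = π(d/2)² = π(1.5100e-04 m)² = 7.163e-08 m²
R_3 = (4.93×10^-7)(1.83)/(7.163e-08) = 12.59 Ω
R_total = R_1 + R_2 + R_3 = 32.6 Ω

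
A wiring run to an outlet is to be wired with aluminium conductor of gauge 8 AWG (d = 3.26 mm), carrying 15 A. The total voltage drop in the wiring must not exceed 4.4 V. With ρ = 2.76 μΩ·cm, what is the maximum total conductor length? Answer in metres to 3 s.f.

ρ = 2.76 μΩ·cm = 2.76×10^-8 Ω·m
A = π(3.26/2 mm)² = π(1.6300e-03 m)² = 8.347e-06 m²
L_max = V_max·A/(1·ρI) = (4.4)(8.347e-06)/(2.76×10^-8×15) = 88.7 m

88.7 m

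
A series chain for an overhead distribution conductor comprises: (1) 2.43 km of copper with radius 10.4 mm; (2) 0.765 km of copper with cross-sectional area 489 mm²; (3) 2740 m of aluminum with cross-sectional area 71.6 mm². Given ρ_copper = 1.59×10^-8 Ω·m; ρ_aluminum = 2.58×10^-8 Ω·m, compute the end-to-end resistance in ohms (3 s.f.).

Seg 1: A = πr² = π(1.0400e-02 m)² = 3.398e-04 m²
R_1 = (1.59×10^-8)(2430)/(3.398e-04) = 0.1137 Ω
Seg 2: A = 489 mm² = 4.890e-04 m²
R_2 = (1.59×10^-8)(765)/(4.890e-04) = 0.02487 Ω
Seg 3: A = 71.6 mm² = 7.160e-05 m²
R_3 = (2.58×10^-8)(2740)/(7.160e-05) = 0.9873 Ω
R_total = R_1 + R_2 + R_3 = 1.13 Ω

1.13 Ω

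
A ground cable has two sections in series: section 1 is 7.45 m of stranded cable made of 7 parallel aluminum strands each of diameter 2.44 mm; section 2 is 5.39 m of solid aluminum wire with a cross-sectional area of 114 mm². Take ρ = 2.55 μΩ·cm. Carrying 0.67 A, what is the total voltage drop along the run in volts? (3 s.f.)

0.00470 V

ρ = 2.55 μΩ·cm = 2.55×10^-8 Ω·m
Section 1: A_strand = π(1.2200e-03)² = 4.676e-06 m²; R₁ = ρL/(N·A_s) = (2.55×10^-8)(7.45)/(7×4.676e-06) = 0.005804 Ω
Section 2: A = 114 mm² = 1.140e-04 m²
R₂ = (2.55×10^-8)(5.39)/(1.140e-04) = 0.001206 Ω
R = R₁ + R₂ = 0.00701 Ω
V = IR = 0.67 × 0.00701 = 0.00470 V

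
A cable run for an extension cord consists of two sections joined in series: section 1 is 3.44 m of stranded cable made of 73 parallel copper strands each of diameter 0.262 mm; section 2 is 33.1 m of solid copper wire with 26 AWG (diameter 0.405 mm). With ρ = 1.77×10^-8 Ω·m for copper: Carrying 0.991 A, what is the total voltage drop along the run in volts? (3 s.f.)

Section 1: A_strand = π(1.3100e-04)² = 5.391e-08 m²; R₁ = ρL/(N·A_s) = (1.77×10^-8)(3.44)/(73×5.391e-08) = 0.01547 Ω
Section 2: A = π(0.405/2 mm)² = π(2.0250e-04 m)² = 1.288e-07 m²
R₂ = (1.77×10^-8)(33.1)/(1.288e-07) = 4.548 Ω
R = R₁ + R₂ = 4.563 Ω
V = IR = 0.991 × 4.563 = 4.52 V

4.52 V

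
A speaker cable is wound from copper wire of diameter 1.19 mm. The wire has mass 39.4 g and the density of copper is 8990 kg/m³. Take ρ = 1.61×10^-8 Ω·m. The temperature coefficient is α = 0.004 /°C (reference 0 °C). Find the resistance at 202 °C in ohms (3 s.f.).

A = π(d/2)² = π(5.9500e-04 m)² = 1.1122e-06 m²
L = m/(density·A) = 0.0394/(8990×1.1122e-06) = 3.941 m
R = ρL/A = (1.61×10^-8)(3.941)/(1.1122e-06) = 0.05704 Ω
R(202 °C) = 0.05704 × (1 + 0.004×202) = 0.103 Ω

0.103 Ω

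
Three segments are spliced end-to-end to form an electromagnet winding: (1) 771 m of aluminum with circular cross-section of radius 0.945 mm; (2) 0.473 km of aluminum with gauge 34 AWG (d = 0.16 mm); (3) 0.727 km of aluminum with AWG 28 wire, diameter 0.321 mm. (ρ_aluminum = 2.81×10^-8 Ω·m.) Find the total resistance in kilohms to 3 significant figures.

Seg 1: A = πr² = π(9.4500e-04 m)² = 2.806e-06 m²
R_1 = (2.81×10^-8)(771)/(2.806e-06) = 7.722 Ω
Seg 2: A = π(0.16/2 mm)² = π(8.0000e-05 m)² = 2.011e-08 m²
R_2 = (2.81×10^-8)(473)/(2.011e-08) = 661.1 Ω
Seg 3: A = π(0.321/2 mm)² = π(1.6050e-04 m)² = 8.093e-08 m²
R_3 = (2.81×10^-8)(727)/(8.093e-08) = 252.4 Ω
R_total = R_1 + R_2 + R_3 = 0.921 kΩ

0.921 kΩ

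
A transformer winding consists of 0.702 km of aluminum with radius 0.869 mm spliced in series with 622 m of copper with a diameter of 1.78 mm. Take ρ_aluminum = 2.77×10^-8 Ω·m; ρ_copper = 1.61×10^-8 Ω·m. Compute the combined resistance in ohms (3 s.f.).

Segment 1: A = πr² = π(8.6900e-04 m)² = 2.372e-06 m²
R₁ = ρL/A = (2.77×10^-8)(702)/(2.372e-06) = 8.196 Ω
Segment 2: A = π(d/2)² = π(8.9000e-04 m)² = 2.488e-06 m²
R₂ = (1.61×10^-8)(622)/(2.488e-06) = 4.024 Ω
R = R₁ + R₂ = 12.2 Ω

12.2 Ω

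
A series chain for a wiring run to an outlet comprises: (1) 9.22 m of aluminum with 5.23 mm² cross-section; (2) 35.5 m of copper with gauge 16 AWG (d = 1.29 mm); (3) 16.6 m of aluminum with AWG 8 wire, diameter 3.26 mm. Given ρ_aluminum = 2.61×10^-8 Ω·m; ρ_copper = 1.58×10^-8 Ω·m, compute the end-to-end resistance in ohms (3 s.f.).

0.527 Ω

Seg 1: A = 5.23 mm² = 5.230e-06 m²
R_1 = (2.61×10^-8)(9.22)/(5.230e-06) = 0.04601 Ω
Seg 2: A = π(1.29/2 mm)² = π(6.4500e-04 m)² = 1.307e-06 m²
R_2 = (1.58×10^-8)(35.5)/(1.307e-06) = 0.4292 Ω
Seg 3: A = π(3.26/2 mm)² = π(1.6300e-03 m)² = 8.347e-06 m²
R_3 = (2.61×10^-8)(16.6)/(8.347e-06) = 0.05191 Ω
R_total = R_1 + R_2 + R_3 = 0.527 Ω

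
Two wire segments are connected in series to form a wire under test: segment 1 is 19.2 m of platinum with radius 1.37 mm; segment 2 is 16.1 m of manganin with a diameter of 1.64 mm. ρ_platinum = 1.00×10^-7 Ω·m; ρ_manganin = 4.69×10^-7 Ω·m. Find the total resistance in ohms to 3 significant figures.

3.90 Ω

Segment 1: A = πr² = π(1.3700e-03 m)² = 5.896e-06 m²
R₁ = ρL/A = (1.00×10^-7)(19.2)/(5.896e-06) = 0.3256 Ω
Segment 2: A = π(d/2)² = π(8.2000e-04 m)² = 2.112e-06 m²
R₂ = (4.69×10^-7)(16.1)/(2.112e-06) = 3.575 Ω
R = R₁ + R₂ = 3.90 Ω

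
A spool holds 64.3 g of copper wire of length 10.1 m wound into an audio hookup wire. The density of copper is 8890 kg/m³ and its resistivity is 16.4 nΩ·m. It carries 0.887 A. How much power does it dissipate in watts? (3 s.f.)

0.182 W

ρ = 16.4 nΩ·m = 1.64×10^-8 Ω·m
A = m/(density·L) = 0.0643/(8890×10.1) = 7.1612e-07 m²
R = ρL/A = (1.64×10^-8)(10.1)/(7.1612e-07) = 0.2313 Ω
P = I²R = (0.887)² × 0.2313 = 0.182 W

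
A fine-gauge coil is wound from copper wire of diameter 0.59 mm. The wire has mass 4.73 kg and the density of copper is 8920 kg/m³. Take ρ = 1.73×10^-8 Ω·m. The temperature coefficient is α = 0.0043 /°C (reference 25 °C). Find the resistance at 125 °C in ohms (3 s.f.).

A = π(d/2)² = π(2.9500e-04 m)² = 2.7340e-07 m²
L = m/(density·A) = 4.73/(8920×2.7340e-07) = 1940 m
R = ρL/A = (1.73×10^-8)(1940)/(2.7340e-07) = 122.7 Ω
R(125 °C) = 122.7 × (1 + 0.0043×100) = 176 Ω

176 Ω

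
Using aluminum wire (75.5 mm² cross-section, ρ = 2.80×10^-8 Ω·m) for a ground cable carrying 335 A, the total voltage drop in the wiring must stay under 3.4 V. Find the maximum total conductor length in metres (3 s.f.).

27.4 m

A = 75.5 mm² = 7.550e-05 m²
L_max = V_max·A/(1·ρI) = (3.4)(7.550e-05)/(2.80×10^-8×335) = 27.4 m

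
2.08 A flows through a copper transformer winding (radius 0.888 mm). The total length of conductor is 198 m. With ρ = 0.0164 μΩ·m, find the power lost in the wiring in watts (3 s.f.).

5.67 W

ρ = 0.0164 μΩ·m = 1.64×10^-8 Ω·m
A = πr² = π(8.8800e-04 m)² = 2.477e-06 m²
R = ρL/A = (1.64×10^-8)(198)/(2.477e-06) = 1.311 Ω
P = I²R = (2.08)² × 1.311 = 5.67 W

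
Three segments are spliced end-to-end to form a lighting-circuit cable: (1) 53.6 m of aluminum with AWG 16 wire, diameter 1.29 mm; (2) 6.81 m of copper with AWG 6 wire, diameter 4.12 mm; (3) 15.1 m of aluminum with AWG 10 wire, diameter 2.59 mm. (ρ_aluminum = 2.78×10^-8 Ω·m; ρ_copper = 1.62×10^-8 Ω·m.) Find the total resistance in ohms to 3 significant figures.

1.23 Ω

Seg 1: A = π(1.29/2 mm)² = π(6.4500e-04 m)² = 1.307e-06 m²
R_1 = (2.78×10^-8)(53.6)/(1.307e-06) = 1.14 Ω
Seg 2: A = π(4.12/2 mm)² = π(2.0600e-03 m)² = 1.333e-05 m²
R_2 = (1.62×10^-8)(6.81)/(1.333e-05) = 0.008275 Ω
Seg 3: A = π(2.59/2 mm)² = π(1.2950e-03 m)² = 5.269e-06 m²
R_3 = (2.78×10^-8)(15.1)/(5.269e-06) = 0.07968 Ω
R_total = R_1 + R_2 + R_3 = 1.23 Ω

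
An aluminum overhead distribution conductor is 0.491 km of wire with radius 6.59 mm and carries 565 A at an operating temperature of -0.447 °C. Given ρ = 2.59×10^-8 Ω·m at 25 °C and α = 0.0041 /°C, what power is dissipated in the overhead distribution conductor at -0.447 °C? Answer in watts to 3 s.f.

A = πr² = π(6.5900e-03 m)² = 1.364e-04 m²
R₍25₎ = ρL/A = (2.59×10^-8)(491)/(1.364e-04) = 0.09321 Ω
R₍-0.447₎ = R₍25₎(1 + αΔT) = 0.09321 × (1 + 0.0041×-25.4) = 0.08348 Ω
P = I²R = (565)² × 0.08348 = 26700 W

26700 W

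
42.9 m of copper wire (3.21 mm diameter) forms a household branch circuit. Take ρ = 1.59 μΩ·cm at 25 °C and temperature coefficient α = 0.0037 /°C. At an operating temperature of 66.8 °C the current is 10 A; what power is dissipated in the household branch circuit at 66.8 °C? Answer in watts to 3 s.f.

9.73 W

ρ = 1.59 μΩ·cm = 1.59×10^-8 Ω·m
A = π(d/2)² = π(1.6050e-03 m)² = 8.093e-06 m²
R₍25₎ = ρL/A = (1.59×10^-8)(42.9)/(8.093e-06) = 0.08429 Ω
R₍66.8₎ = R₍25₎(1 + αΔT) = 0.08429 × (1 + 0.0037×41.8) = 0.09732 Ω
P = I²R = (10)² × 0.09732 = 9.73 W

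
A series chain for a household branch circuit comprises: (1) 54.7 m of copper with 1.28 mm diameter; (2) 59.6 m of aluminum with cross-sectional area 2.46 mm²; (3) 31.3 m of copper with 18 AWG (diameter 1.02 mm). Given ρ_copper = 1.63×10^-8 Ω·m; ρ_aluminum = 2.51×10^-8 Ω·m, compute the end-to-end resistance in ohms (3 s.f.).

Seg 1: A = π(d/2)² = π(6.4000e-04 m)² = 1.287e-06 m²
R_1 = (1.63×10^-8)(54.7)/(1.287e-06) = 0.6929 Ω
Seg 2: A = 2.46 mm² = 2.460e-06 m²
R_2 = (2.51×10^-8)(59.6)/(2.460e-06) = 0.6081 Ω
Seg 3: A = π(1.02/2 mm)² = π(5.1000e-04 m)² = 8.171e-07 m²
R_3 = (1.63×10^-8)(31.3)/(8.171e-07) = 0.6244 Ω
R_total = R_1 + R_2 + R_3 = 1.93 Ω

1.93 Ω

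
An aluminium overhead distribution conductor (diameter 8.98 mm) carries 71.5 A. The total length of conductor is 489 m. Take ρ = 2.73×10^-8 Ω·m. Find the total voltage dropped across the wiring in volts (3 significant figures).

A = π(d/2)² = π(4.4900e-03 m)² = 6.333e-05 m²
R = ρL/A = (2.73×10^-8)(489)/(6.333e-05) = 0.2108 Ω
V = IR = 71.5 × 0.2108 = 15.1 V

15.1 V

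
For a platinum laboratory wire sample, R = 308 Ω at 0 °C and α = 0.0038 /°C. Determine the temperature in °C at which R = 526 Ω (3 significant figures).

186 °C

R = R₀(1 + α(T − T₀)) ⇒ T = T₀ + (R/R₀ − 1)/α
T = 0 + (526/308 − 1)/0.0038 = 0 + (0.7078)/0.0038 = 186 °C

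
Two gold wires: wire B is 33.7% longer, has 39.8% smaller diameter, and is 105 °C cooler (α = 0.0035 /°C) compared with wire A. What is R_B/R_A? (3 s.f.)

R ∝ ρL/d² with ρ ∝ (1+αΔT), so R_B/R_A = (1 + 33.7/100) × (1 − 39.8/100)⁻² × (1 − 0.0035×105)
= 1.337 × 2.759 × 0.6325 = 2.33

2.33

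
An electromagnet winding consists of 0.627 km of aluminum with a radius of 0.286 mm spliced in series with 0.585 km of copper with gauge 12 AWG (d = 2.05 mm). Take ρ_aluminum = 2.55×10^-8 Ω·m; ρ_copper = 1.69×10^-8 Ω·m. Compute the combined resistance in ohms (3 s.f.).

65.2 Ω

Segment 1: A = πr² = π(2.8600e-04 m)² = 2.570e-07 m²
R₁ = ρL/A = (2.55×10^-8)(627)/(2.570e-07) = 62.22 Ω
Segment 2: A = π(2.05/2 mm)² = π(1.0250e-03 m)² = 3.301e-06 m²
R₂ = (1.69×10^-8)(585)/(3.301e-06) = 2.995 Ω
R = R₁ + R₂ = 65.2 Ω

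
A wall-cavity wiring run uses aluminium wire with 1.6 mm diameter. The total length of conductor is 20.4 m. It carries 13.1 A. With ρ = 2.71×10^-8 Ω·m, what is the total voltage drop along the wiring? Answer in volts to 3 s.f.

3.60 V

A = π(d/2)² = π(8.0000e-04 m)² = 2.011e-06 m²
R = ρL/A = (2.71×10^-8)(20.4)/(2.011e-06) = 0.275 Ω
V = IR = 13.1 × 0.275 = 3.60 V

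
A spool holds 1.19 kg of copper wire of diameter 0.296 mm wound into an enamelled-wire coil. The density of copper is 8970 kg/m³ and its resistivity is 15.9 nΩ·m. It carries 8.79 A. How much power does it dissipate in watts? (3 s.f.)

34400 W

ρ = 15.9 nΩ·m = 1.59×10^-8 Ω·m
A = π(d/2)² = π(1.4800e-04 m)² = 6.8813e-08 m²
L = m/(density·A) = 1.19/(8970×6.8813e-08) = 1928 m
R = ρL/A = (1.59×10^-8)(1928)/(6.8813e-08) = 445.5 Ω
P = I²R = (8.79)² × 445.5 = 34400 W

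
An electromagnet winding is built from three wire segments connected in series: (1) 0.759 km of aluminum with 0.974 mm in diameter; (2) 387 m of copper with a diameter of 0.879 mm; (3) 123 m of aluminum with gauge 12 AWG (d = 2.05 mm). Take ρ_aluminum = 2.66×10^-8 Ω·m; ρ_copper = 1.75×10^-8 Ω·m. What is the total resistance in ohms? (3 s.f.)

Seg 1: A = π(d/2)² = π(4.8700e-04 m)² = 7.451e-07 m²
R_1 = (2.66×10^-8)(759)/(7.451e-07) = 27.1 Ω
Seg 2: A = π(d/2)² = π(4.3950e-04 m)² = 6.068e-07 m²
R_2 = (1.75×10^-8)(387)/(6.068e-07) = 11.16 Ω
Seg 3: A = π(2.05/2 mm)² = π(1.0250e-03 m)² = 3.301e-06 m²
R_3 = (2.66×10^-8)(123)/(3.301e-06) = 0.9913 Ω
R_total = R_1 + R_2 + R_3 = 39.2 Ω

39.2 Ω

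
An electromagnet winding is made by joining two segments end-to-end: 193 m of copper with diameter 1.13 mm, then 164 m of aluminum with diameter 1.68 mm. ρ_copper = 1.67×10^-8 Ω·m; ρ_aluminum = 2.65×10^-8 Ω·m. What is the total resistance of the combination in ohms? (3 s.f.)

Segment 1: A = π(d/2)² = π(5.6500e-04 m)² = 1.003e-06 m²
R₁ = ρL/A = (1.67×10^-8)(193)/(1.003e-06) = 3.214 Ω
Segment 2: A = π(d/2)² = π(8.4000e-04 m)² = 2.217e-06 m²
R₂ = (2.65×10^-8)(164)/(2.217e-06) = 1.961 Ω
R = R₁ + R₂ = 5.17 Ω

5.17 Ω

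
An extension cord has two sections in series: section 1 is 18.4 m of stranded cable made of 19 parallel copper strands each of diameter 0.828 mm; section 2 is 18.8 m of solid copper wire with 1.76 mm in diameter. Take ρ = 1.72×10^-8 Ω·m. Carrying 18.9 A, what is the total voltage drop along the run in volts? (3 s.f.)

3.10 V

Section 1: A_strand = π(4.1400e-04)² = 5.385e-07 m²; R₁ = ρL/(N·A_s) = (1.72×10^-8)(18.4)/(19×5.385e-07) = 0.03093 Ω
Section 2: A = π(d/2)² = π(8.8000e-04 m)² = 2.433e-06 m²
R₂ = (1.72×10^-8)(18.8)/(2.433e-06) = 0.1329 Ω
R = R₁ + R₂ = 0.1638 Ω
V = IR = 18.9 × 0.1638 = 3.10 V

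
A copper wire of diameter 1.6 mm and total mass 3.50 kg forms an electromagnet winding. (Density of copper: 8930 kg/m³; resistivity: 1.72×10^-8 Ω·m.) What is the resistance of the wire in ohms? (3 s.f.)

1.67 Ω

A = π(d/2)² = π(8.0000e-04 m)² = 2.0106e-06 m²
L = m/(density·A) = 3.5/(8930×2.0106e-06) = 194.9 m
R = ρL/A = (1.72×10^-8)(194.9)/(2.0106e-06) = 1.67 Ω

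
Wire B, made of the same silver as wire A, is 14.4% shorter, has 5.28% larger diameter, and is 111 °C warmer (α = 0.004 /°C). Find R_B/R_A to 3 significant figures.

R ∝ ρL/d² with ρ ∝ (1+αΔT), so R_B/R_A = (1 − 14.4/100) × (1 + 5.28/100)⁻² × (1 + 0.004×111)
= 0.856 × 0.9022 × 1.444 = 1.12

1.12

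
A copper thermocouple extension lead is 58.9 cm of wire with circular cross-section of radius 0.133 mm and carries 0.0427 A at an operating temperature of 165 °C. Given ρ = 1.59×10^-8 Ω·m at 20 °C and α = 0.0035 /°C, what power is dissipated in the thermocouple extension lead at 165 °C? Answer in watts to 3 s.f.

A = πr² = π(1.3300e-04 m)² = 5.557e-08 m²
R₍20₎ = ρL/A = (1.59×10^-8)(0.589)/(5.557e-08) = 0.1685 Ω
R₍165₎ = R₍20₎(1 + αΔT) = 0.1685 × (1 + 0.0035×145) = 0.254 Ω
P = I²R = (0.0427)² × 0.254 = 4.63×10^-4 W

4.63×10^-4 W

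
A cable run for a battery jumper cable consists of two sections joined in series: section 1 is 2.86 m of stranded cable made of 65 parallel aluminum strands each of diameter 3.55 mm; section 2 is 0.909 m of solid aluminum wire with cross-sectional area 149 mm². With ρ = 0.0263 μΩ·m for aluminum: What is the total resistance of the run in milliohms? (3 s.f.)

0.277 mΩ

ρ = 0.0263 μΩ·m = 2.63×10^-8 Ω·m
Section 1: A_strand = π(1.7750e-03)² = 9.898e-06 m²; R₁ = ρL/(N·A_s) = (2.63×10^-8)(2.86)/(65×9.898e-06) = 1.169×10^-4 Ω
Section 2: A = 149 mm² = 1.490e-04 m²
R₂ = (2.63×10^-8)(0.909)/(1.490e-04) = 1.604×10^-4 Ω
R = R₁ + R₂ = 0.277 mΩ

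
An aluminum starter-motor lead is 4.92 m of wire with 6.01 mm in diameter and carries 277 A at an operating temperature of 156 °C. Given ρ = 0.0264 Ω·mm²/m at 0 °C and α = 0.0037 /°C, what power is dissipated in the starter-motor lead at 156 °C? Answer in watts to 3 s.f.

ρ = 0.0264 Ω·mm²/m = 2.64×10^-8 Ω·m
A = π(d/2)² = π(3.0050e-03 m)² = 2.837e-05 m²
R₍0₎ = ρL/A = (2.64×10^-8)(4.92)/(2.837e-05) = 0.004579 Ω
R₍156₎ = R₍0₎(1 + αΔT) = 0.004579 × (1 + 0.0037×156) = 0.007221 Ω
P = I²R = (277)² × 0.007221 = 554 W

554 W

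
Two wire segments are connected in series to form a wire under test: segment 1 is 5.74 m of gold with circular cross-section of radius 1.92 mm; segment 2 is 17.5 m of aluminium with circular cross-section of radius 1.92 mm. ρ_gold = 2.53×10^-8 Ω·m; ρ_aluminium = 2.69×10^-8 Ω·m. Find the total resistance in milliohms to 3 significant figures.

Segment 1: A = πr² = π(1.9200e-03 m)² = 1.158e-05 m²
R₁ = ρL/A = (2.53×10^-8)(5.74)/(1.158e-05) = 0.01254 Ω
R₂ = (2.69×10^-8)(17.5)/(1.158e-05) = 0.04065 Ω
R = R₁ + R₂ = 53.2 mΩ

53.2 mΩ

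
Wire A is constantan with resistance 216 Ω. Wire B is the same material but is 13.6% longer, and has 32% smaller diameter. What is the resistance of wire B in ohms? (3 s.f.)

531 Ω

R ∝ L/d², so R_B/R_A = (1 + 13.6/100) × (1 − 32/100)⁻²
= 1.136 × 2.163 = 2.457
R_B = 2.457 × 216 = 531 Ω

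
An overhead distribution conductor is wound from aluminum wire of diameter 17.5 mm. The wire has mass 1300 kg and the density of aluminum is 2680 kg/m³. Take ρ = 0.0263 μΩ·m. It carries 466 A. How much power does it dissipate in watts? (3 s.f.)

47900 W

ρ = 0.0263 μΩ·m = 2.63×10^-8 Ω·m
A = π(d/2)² = π(8.7500e-03 m)² = 2.4053e-04 m²
L = m/(density·A) = 1300/(2680×2.4053e-04) = 2017 m
R = ρL/A = (2.63×10^-8)(2017)/(2.4053e-04) = 0.2205 Ω
P = I²R = (466)² × 0.2205 = 47900 W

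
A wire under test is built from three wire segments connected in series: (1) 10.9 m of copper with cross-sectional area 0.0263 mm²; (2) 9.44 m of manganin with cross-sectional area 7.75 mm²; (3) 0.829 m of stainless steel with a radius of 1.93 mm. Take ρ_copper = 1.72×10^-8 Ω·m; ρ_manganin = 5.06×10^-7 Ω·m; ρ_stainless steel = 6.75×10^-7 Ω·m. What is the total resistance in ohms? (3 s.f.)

7.79 Ω

Seg 1: A = 0.0263 mm² = 2.630e-08 m²
R_1 = (1.72×10^-8)(10.9)/(2.630e-08) = 7.129 Ω
Seg 2: A = 7.75 mm² = 7.750e-06 m²
R_2 = (5.06×10^-7)(9.44)/(7.750e-06) = 0.6163 Ω
Seg 3: A = πr² = π(1.9300e-03 m)² = 1.170e-05 m²
R_3 = (6.75×10^-7)(0.829)/(1.170e-05) = 0.04782 Ω
R_total = R_1 + R_2 + R_3 = 7.79 Ω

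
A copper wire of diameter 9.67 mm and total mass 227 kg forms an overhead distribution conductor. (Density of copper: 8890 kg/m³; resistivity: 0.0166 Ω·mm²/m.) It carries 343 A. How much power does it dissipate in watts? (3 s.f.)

ρ = 0.0166 Ω·mm²/m = 1.66×10^-8 Ω·m
A = π(d/2)² = π(4.8350e-03 m)² = 7.3442e-05 m²
L = m/(density·A) = 227/(8890×7.3442e-05) = 347.7 m
R = ρL/A = (1.66×10^-8)(347.7)/(7.3442e-05) = 0.07859 Ω
P = I²R = (343)² × 0.07859 = 9250 W

9250 W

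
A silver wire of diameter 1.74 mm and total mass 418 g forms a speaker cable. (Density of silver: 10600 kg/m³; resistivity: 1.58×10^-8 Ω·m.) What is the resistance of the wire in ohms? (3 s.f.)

A = π(d/2)² = π(8.7000e-04 m)² = 2.3779e-06 m²
L = m/(density·A) = 0.418/(10600×2.3779e-06) = 16.58 m
R = ρL/A = (1.58×10^-8)(16.58)/(2.3779e-06) = 0.110 Ω

0.110 Ω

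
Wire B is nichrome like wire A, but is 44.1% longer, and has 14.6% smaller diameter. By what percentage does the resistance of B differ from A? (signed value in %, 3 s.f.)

97.6%

R ∝ L/d², so R_B/R_A = (1 + 44.1/100) × (1 − 14.6/100)⁻²
= 1.441 × 1.371 = 1.976
(R_B − R_A)/R_A = 1.976 − 1 = 97.6%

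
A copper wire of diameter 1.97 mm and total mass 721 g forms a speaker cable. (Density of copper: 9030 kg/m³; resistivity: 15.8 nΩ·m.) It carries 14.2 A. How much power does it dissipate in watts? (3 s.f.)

27.4 W

ρ = 15.8 nΩ·m = 1.58×10^-8 Ω·m
A = π(d/2)² = π(9.8500e-04 m)² = 3.0481e-06 m²
L = m/(density·A) = 0.721/(9030×3.0481e-06) = 26.2 m
R = ρL/A = (1.58×10^-8)(26.2)/(3.0481e-06) = 0.1358 Ω
P = I²R = (14.2)² × 0.1358 = 27.4 W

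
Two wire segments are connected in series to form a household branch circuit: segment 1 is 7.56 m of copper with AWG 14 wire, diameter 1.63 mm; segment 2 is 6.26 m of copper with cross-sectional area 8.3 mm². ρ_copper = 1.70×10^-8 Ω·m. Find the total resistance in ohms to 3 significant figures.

0.0744 Ω

Segment 1: A = π(1.63/2 mm)² = π(8.1500e-04 m)² = 2.087e-06 m²
R₁ = ρL/A = (1.70×10^-8)(7.56)/(2.087e-06) = 0.06159 Ω
Segment 2: A = 8.3 mm² = 8.300e-06 m²
R₂ = (1.70×10^-8)(6.26)/(8.300e-06) = 0.01282 Ω
R = R₁ + R₂ = 0.0744 Ω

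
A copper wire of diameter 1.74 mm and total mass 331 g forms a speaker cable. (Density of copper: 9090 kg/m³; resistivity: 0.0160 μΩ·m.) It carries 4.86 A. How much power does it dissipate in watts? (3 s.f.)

2.43 W

ρ = 0.0160 μΩ·m = 1.60×10^-8 Ω·m
A = π(d/2)² = π(8.7000e-04 m)² = 2.3779e-06 m²
L = m/(density·A) = 0.331/(9090×2.3779e-06) = 15.31 m
R = ρL/A = (1.60×10^-8)(15.31)/(2.3779e-06) = 0.103 Ω
P = I²R = (4.86)² × 0.103 = 2.43 W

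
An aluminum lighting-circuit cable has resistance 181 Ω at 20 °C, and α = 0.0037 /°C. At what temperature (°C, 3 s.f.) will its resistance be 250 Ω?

123 °C

R = R₀(1 + α(T − T₀)) ⇒ T = T₀ + (R/R₀ − 1)/α
T = 20 + (250/181 − 1)/0.0037 = 20 + (0.3812)/0.0037 = 123 °C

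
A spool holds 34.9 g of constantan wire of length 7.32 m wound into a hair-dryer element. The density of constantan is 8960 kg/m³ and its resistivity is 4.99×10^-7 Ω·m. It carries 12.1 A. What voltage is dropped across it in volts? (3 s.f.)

83.1 V

A = m/(density·L) = 0.0349/(8960×7.32) = 5.3212e-07 m²
R = ρL/A = (4.99×10^-7)(7.32)/(5.3212e-07) = 6.864 Ω
V = IR = 12.1 × 6.864 = 83.1 V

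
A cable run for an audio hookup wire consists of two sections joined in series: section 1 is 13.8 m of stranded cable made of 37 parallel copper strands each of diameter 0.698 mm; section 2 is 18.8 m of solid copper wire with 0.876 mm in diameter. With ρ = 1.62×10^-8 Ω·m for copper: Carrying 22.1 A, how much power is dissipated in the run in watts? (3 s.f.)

Section 1: A_strand = π(3.4900e-04)² = 3.826e-07 m²; R₁ = ρL/(N·A_s) = (1.62×10^-8)(13.8)/(37×3.826e-07) = 0.01579 Ω
Section 2: A = π(d/2)² = π(4.3800e-04 m)² = 6.027e-07 m²
R₂ = (1.62×10^-8)(18.8)/(6.027e-07) = 0.5053 Ω
R = R₁ + R₂ = 0.5211 Ω
P = I²R = (22.1)² × 0.5211 = 255 W

255 W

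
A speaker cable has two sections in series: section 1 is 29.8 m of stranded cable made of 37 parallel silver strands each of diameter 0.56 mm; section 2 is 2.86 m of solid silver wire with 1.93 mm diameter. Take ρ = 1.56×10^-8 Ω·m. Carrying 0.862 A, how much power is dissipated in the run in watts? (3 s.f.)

0.0492 W

Section 1: A_strand = π(2.8000e-04)² = 2.463e-07 m²; R₁ = ρL/(N·A_s) = (1.56×10^-8)(29.8)/(37×2.463e-07) = 0.05101 Ω
Section 2: A = π(d/2)² = π(9.6500e-04 m)² = 2.926e-06 m²
R₂ = (1.56×10^-8)(2.86)/(2.926e-06) = 0.01525 Ω
R = R₁ + R₂ = 0.06626 Ω
P = I²R = (0.862)² × 0.06626 = 0.0492 W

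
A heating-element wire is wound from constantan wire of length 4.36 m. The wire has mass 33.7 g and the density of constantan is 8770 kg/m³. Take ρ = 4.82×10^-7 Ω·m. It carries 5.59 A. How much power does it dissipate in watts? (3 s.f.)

A = m/(density·L) = 0.0337/(8770×4.36) = 8.8134e-07 m²
R = ρL/A = (4.82×10^-7)(4.36)/(8.8134e-07) = 2.384 Ω
P = I²R = (5.59)² × 2.384 = 74.5 W

74.5 W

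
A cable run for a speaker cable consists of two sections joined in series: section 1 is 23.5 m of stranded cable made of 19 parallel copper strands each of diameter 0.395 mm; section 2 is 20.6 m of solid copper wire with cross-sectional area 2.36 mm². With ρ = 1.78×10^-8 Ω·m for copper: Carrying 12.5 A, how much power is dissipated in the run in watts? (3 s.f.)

Section 1: A_strand = π(1.9750e-04)² = 1.225e-07 m²; R₁ = ρL/(N·A_s) = (1.78×10^-8)(23.5)/(19×1.225e-07) = 0.1797 Ω
Section 2: A = 2.36 mm² = 2.360e-06 m²
R₂ = (1.78×10^-8)(20.6)/(2.360e-06) = 0.1554 Ω
R = R₁ + R₂ = 0.335 Ω
P = I²R = (12.5)² × 0.335 = 52.3 W

52.3 W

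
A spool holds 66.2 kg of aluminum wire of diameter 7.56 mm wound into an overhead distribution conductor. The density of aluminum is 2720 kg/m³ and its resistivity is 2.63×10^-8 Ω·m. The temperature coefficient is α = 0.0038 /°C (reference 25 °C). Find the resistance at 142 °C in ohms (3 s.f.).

0.459 Ω

A = π(d/2)² = π(3.7800e-03 m)² = 4.4888e-05 m²
L = m/(density·A) = 66.2/(2720×4.4888e-05) = 542.2 m
R = ρL/A = (2.63×10^-8)(542.2)/(4.4888e-05) = 0.3177 Ω
R(142 °C) = 0.3177 × (1 + 0.0038×117) = 0.459 Ω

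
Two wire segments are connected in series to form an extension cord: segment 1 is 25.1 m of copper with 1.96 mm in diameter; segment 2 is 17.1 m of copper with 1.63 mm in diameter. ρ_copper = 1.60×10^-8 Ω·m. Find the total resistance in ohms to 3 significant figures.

0.264 Ω

Segment 1: A = π(d/2)² = π(9.8000e-04 m)² = 3.017e-06 m²
R₁ = ρL/A = (1.60×10^-8)(25.1)/(3.017e-06) = 0.1331 Ω
Segment 2: A = π(d/2)² = π(8.1500e-04 m)² = 2.087e-06 m²
R₂ = (1.60×10^-8)(17.1)/(2.087e-06) = 0.1311 Ω
R = R₁ + R₂ = 0.264 Ω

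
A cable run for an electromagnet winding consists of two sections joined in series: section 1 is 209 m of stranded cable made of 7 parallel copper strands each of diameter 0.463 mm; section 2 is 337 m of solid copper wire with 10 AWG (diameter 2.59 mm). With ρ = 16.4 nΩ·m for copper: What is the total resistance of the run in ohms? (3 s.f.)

3.96 Ω

ρ = 16.4 nΩ·m = 1.64×10^-8 Ω·m
Section 1: A_strand = π(2.3150e-04)² = 1.684e-07 m²; R₁ = ρL/(N·A_s) = (1.64×10^-8)(209)/(7×1.684e-07) = 2.908 Ω
Section 2: A = π(2.59/2 mm)² = π(1.2950e-03 m)² = 5.269e-06 m²
R₂ = (1.64×10^-8)(337)/(5.269e-06) = 1.049 Ω
R = R₁ + R₂ = 3.96 Ω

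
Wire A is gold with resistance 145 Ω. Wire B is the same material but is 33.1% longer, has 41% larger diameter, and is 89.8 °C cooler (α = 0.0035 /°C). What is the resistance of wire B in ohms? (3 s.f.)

R ∝ ρL/d² with ρ ∝ (1+αΔT), so R_B/R_A = (1 + 33.1/100) × (1 + 41/100)⁻² × (1 − 0.0035×89.8)
= 1.331 × 0.503 × 0.6857 = 0.4591
R_B = 0.4591 × 145 = 66.6 Ω

66.6 Ω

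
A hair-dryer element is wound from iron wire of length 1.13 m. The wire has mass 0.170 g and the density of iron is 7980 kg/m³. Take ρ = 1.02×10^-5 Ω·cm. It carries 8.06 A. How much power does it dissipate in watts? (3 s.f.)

397 W

ρ = 1.02×10^-5 Ω·cm = 1.02×10^-7 Ω·m
A = m/(density·L) = 1.700×10^-4/(7980×1.13) = 1.8852e-08 m²
R = ρL/A = (1.02×10^-7)(1.13)/(1.8852e-08) = 6.114 Ω
P = I²R = (8.06)² × 6.114 = 397 W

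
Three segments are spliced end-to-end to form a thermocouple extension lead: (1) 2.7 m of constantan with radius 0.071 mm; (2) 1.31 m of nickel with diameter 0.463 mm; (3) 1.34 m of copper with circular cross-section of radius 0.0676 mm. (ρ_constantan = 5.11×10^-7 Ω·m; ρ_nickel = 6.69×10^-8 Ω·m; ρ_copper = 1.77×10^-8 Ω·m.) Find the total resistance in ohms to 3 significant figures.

89.3 Ω

Seg 1: A = πr² = π(7.1000e-05 m)² = 1.584e-08 m²
R_1 = (5.11×10^-7)(2.7)/(1.584e-08) = 87.12 Ω
Seg 2: A = π(d/2)² = π(2.3150e-04 m)² = 1.684e-07 m²
R_2 = (6.69×10^-8)(1.31)/(1.684e-07) = 0.5205 Ω
Seg 3: A = πr² = π(6.7600e-05 m)² = 1.436e-08 m²
R_3 = (1.77×10^-8)(1.34)/(1.436e-08) = 1.652 Ω
R_total = R_1 + R_2 + R_3 = 89.3 Ω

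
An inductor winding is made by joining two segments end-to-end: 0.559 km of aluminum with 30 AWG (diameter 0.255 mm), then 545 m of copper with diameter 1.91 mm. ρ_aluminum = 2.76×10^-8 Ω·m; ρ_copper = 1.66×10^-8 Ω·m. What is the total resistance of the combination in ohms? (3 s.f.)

Segment 1: A = π(0.255/2 mm)² = π(1.2750e-04 m)² = 5.107e-08 m²
R₁ = ρL/A = (2.76×10^-8)(559)/(5.107e-08) = 302.1 Ω
Segment 2: A = π(d/2)² = π(9.5500e-04 m)² = 2.865e-06 m²
R₂ = (1.66×10^-8)(545)/(2.865e-06) = 3.158 Ω
R = R₁ + R₂ = 305 Ω

305 Ω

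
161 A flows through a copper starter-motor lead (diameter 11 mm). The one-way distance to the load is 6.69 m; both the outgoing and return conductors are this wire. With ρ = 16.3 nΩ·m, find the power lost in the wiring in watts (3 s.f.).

ρ = 16.3 nΩ·m = 1.63×10^-8 Ω·m
A = π(d/2)² = π(5.5000e-03 m)² = 9.503e-05 m²
Total conductor length (both ways) L = 2 × 6.69 = 13.38 m
R = ρL/A = (1.63×10^-8)(13.38)/(9.503e-05) = 0.002295 Ω
P = I²R = (161)² × 0.002295 = 59.5 W

59.5 W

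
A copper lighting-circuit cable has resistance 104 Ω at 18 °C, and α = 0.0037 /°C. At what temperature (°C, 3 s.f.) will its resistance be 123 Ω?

R = R₀(1 + α(T − T₀)) ⇒ T = T₀ + (R/R₀ − 1)/α
T = 18 + (123/104 − 1)/0.0037 = 18 + (0.1827)/0.0037 = 67.4 °C

67.4 °C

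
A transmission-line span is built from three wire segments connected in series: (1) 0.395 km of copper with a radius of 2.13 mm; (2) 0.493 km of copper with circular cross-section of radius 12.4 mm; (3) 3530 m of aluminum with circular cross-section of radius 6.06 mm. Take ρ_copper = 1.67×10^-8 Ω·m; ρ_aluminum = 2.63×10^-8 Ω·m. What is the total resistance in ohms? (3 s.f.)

1.28 Ω

Seg 1: A = πr² = π(2.1300e-03 m)² = 1.425e-05 m²
R_1 = (1.67×10^-8)(395)/(1.425e-05) = 0.4628 Ω
Seg 2: A = πr² = π(1.2400e-02 m)² = 4.831e-04 m²
R_2 = (1.67×10^-8)(493)/(4.831e-04) = 0.01704 Ω
Seg 3: A = πr² = π(6.0600e-03 m)² = 1.154e-04 m²
R_3 = (2.63×10^-8)(3530)/(1.154e-04) = 0.8047 Ω
R_total = R_1 + R_2 + R_3 = 1.28 Ω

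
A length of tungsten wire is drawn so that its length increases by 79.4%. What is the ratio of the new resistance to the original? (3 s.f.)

3.22

k = 1 + 79.4/100 = 1.794; volume constant ⇒ A' = A/k, so R' = k²R.
Factor = 3.22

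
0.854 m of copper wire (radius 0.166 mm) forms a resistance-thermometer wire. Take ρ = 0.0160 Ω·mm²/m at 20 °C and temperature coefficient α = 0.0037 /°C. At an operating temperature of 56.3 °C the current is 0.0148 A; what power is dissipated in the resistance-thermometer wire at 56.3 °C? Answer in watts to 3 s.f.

ρ = 0.0160 Ω·mm²/m = 1.60×10^-8 Ω·m
A = πr² = π(1.6600e-04 m)² = 8.657e-08 m²
R₍20₎ = ρL/A = (1.60×10^-8)(0.854)/(8.657e-08) = 0.1578 Ω
R₍56.3₎ = R₍20₎(1 + αΔT) = 0.1578 × (1 + 0.0037×36.3) = 0.179 Ω
P = I²R = (0.0148)² × 0.179 = 3.92×10^-5 W

3.92×10^-5 W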